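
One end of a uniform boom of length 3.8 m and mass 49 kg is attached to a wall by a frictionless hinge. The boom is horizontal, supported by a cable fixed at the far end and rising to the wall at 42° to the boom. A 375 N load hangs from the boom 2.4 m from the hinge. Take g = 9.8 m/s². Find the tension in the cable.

Take torques about the hinge: T sin 42° · 3.8 = 49×9.8×1.9 + 375×2.4 = 1812.4 N·m.
So T = 1812.4 / (0.6691 × 3.8) = 712.78 N.

T ≈ 713 N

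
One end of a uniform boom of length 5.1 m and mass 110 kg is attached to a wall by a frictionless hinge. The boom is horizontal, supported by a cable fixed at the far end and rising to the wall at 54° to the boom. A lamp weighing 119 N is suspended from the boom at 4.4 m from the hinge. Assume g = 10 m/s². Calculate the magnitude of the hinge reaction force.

|H| ≈ 739 N

Take torques about the hinge: T sin 54° · 5.1 = 110×10×2.55 + 119×4.4 = 3328.6 N·m.
So T = 3328.6 / (0.8090 × 5.1) = 806.74 N.
ΣF_x = 0: H_x = T cos 54° = 474.19 N.
ΣF_y = 0: H_y = (110×10 + 119) − T sin 54° = 1219 − 652.67 = 566.33 N.
|H| = √(H_x² + H_y²) = √((474.19)² + (566.33)²) = 738.64 N.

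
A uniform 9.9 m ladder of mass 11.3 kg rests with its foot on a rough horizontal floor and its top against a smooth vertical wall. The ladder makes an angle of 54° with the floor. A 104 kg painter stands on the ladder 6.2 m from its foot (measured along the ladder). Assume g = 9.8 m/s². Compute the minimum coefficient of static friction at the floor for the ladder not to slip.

μ_min ≈ 0.446

ΣF_y = 0: N_floor = 11.3×9.8 + 104×9.8 = 1129.9 N.
Torques about the foot: N_wall · 9.9 sin 54° = 11.3×9.8×4.95 cos 54° + 104×9.8×6.2 cos 54° → N_wall = 503.97 N.
ΣF_x = 0: f_floor = N_wall = 503.97 N.
μ_min = f_floor / N_floor = 503.97 / 1129.9 = 0.446.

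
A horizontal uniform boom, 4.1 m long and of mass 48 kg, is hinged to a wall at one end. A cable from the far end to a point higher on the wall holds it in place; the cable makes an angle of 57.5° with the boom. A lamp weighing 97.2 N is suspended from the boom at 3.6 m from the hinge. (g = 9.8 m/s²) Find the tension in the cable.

Take torques about the hinge: T sin 57.5° · 4.1 = 48×9.8×2.05 + 97.2×3.6 = 1314.2 N·m.
So T = 1314.2 / (0.8434 × 4.1) = 380.07 N.

T ≈ 380 N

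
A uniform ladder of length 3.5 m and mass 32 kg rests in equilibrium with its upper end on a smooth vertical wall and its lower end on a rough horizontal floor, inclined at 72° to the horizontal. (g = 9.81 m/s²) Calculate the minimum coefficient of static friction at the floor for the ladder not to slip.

μ_min ≈ 0.162

ΣF_y = 0: N_floor = 32×9.81 = 313.92 N.
Torques about the foot: N_wall · 3.5 sin 72° = 32×9.81×1.75 cos 72° → N_wall = 50.999 N.
ΣF_x = 0: f_floor = N_wall = 50.999 N.
μ_min = f_floor / N_floor = 50.999 / 313.92 = 0.1625.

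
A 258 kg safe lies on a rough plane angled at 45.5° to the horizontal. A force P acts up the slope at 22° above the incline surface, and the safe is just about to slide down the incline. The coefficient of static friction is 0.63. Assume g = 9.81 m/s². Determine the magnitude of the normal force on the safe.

On the verge of sliding down the incline, friction equals μN and acts up the slope.
Perpendicular: N + P sin 22° = W cos 45.5° = 1774 N.
Along incline: P cos 22° + μN = W sin 45.5° with W sin 45.5° = 1805 N.
Solving the pair for P and N: P = 994.8 N, N = 1401 N (and f = μN = 882.8 N).

N ≈ 1400 N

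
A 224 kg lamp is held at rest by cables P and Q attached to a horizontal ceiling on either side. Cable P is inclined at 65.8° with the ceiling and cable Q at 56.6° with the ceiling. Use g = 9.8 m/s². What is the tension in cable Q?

Weight W = 224 × 9.8 = 2195 N acts straight down.
Horizontal: T_P cos 65.8° = T_Q cos 56.6°  →  T_P = 1.343 T_Q.
Vertical: T_P sin 65.8° + T_Q sin 56.6° = 2195.
Substituting the horizontal relation into the vertical equation gives 2.06 T_Q = 2195, so T_Q = 1066 N.

T_Q ≈ 1070 N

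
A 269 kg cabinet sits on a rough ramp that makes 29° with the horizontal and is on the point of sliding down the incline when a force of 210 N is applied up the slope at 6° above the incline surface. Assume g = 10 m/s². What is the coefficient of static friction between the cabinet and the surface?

μ ≈ 0.470

On the verge of sliding down the incline, friction is at its maximum μN and acts up the slope.
Perpendicular to incline: N = W cos 29° − P sin 6° = 2353 − 21.95 = 2331 N.
Along incline: P cos 6° + μN = W sin 29° → μ = (W sin 29° − P cos 6°) / N = 0.4699.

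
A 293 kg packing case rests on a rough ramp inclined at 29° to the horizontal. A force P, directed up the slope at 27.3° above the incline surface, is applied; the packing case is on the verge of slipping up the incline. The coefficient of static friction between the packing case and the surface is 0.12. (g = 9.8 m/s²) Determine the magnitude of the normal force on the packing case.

On the verge of sliding up the incline, friction equals μN and acts down the slope.
Perpendicular: N + P sin 27.3° = W cos 29° = 2511 N.
Along incline: P cos 27.3° = W sin 29° + μN  with W sin 29° = 1392 N.
Solving the pair for P and N: P = 1795 N, N = 1688 N (and f = μN = 202.6 N).

N ≈ 1690 N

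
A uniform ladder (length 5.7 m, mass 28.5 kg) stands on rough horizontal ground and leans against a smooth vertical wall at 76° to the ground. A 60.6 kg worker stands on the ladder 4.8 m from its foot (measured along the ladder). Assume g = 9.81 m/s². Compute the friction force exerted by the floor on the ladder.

f ≈ 160 N

Torques about the foot: N_wall · 5.7 sin 76° = 28.5×9.81×2.85 cos 76° + 60.6×9.81×4.8 cos 76° → N_wall = 159.67 N.
ΣF_x = 0: f_floor = N_wall = 159.67 N.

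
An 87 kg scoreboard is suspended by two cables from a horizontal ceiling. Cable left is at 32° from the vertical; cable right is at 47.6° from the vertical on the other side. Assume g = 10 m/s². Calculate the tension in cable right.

T_right ≈ 469 N

Angles from the horizontal: cable left is 90° − 32° = 58°, cable right is 90° − 47.6° = 42.4°.
Weight W = 87 × 10 = 870 N acts straight down.
Horizontal: T_left cos 58° = T_right cos 42.4°  →  T_left = 1.394 T_right.
Vertical: T_left sin 58° + T_right sin 42.4° = 870.
Substituting the horizontal relation into the vertical equation gives 1.856 T_right = 870, so T_right = 468.7 N.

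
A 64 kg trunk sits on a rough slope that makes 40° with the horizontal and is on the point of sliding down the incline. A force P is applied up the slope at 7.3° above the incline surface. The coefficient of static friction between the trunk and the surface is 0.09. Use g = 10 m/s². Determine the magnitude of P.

On the verge of sliding down the incline, friction equals μN and acts up the slope.
Perpendicular: N + P sin 7.3° = W cos 40° = 490.3 N.
Along incline: P cos 7.3° + μN = W sin 40° with W sin 40° = 411.4 N.
Solving the pair for P and N: P = 374.6 N, N = 442.7 N (and f = μN = 39.84 N).

P ≈ 375 N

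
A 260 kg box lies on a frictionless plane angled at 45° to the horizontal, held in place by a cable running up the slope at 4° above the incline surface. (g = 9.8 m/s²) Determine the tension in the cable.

T ≈ 1810 N

Take axes along and perpendicular to the incline. Weight components: W sin 45° = 1802 N down-slope, W cos 45° = 1802 N into the surface.
Along incline: T cos 4° = W sin 45° → T = 1806 N.
Perpendicular: N = W cos 45° − T sin 4° = 1676 N.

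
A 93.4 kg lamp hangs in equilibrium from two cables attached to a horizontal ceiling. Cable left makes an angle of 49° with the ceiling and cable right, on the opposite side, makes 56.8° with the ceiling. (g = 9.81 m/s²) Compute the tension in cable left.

Weight W = 93.4 × 9.81 = 916.3 N acts straight down.
Horizontal: T_left cos 49° = T_right cos 56.8°  →  T_right = 1.198 T_left.
Vertical: T_left sin 49° + T_right sin 56.8° = 916.3.
Substituting the horizontal relation into the vertical equation gives 1.757 T_left = 916.3, so T_left = 521.4 N.

T_left ≈ 521 N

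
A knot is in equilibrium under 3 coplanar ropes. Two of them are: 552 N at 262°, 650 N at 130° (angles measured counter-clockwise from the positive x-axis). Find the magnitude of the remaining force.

Sum the known components: ΣF_x = -494.6 N, ΣF_y = -48.7 N.
For equilibrium the remaining force must supply (−ΣF_x, −ΣF_y) = (494.6, 48.7) N.
Magnitude = √((494.6)² + (48.7)²) = 497 N; direction = atan2(48.7, 494.6) = 5.6°.

F ≈ 497 N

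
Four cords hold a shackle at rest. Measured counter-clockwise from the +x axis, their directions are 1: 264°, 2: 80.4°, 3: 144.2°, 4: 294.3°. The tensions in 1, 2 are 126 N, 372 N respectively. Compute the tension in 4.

Resolve: ΣF_x = 126 cos 264° + 372 cos 80.4° + T_3 cos 144.2° + T_4 cos 294.3° = 0.
        ΣF_y = 126 sin 264° + 372 sin 80.4° + T_3 sin 144.2° + T_4 sin 294.3° = 0.
The known terms sum to (48.87, 241.5) N, so -0.8111 T_3 + 0.4115 T_4 = -48.87 and 0.5850 T_3 − 0.9114 T_4 = -241.5.
Solving simultaneously: T_3 = 288.7 N, T_4 = 450.2 N.

T_4 ≈ 450 N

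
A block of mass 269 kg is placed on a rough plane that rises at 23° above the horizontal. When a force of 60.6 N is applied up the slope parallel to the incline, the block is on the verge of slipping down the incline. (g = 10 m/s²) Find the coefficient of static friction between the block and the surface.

μ ≈ 0.400

On the verge of sliding down the incline, friction is at its maximum μN and acts up the slope.
Perpendicular to incline: N = W cos 23° − P sin 0° = 2476 − 0 = 2476 N.
Along incline: P cos 0° + μN = W sin 23° → μ = (W sin 23° − P cos 0°) / N = 0.4.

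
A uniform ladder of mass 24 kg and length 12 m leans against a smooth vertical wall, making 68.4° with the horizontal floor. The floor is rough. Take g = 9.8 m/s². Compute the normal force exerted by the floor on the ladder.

N_floor ≈ 235 N

ΣF_y = 0: N_floor = 24×9.8 = 235.2 N.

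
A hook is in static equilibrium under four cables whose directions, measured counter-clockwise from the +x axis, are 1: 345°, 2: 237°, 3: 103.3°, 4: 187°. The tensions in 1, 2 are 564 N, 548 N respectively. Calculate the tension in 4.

Resolve: ΣF_x = 564 cos 345° + 548 cos 237° + T_3 cos 103.3° + T_4 cos 187° = 0.
        ΣF_y = 564 sin 345° + 548 sin 237° + T_3 sin 103.3° + T_4 sin 187° = 0.
The known terms sum to (246.3, -605.6) N, so -0.2300 T_3 − 0.9925 T_4 = -246.3 and 0.9732 T_3 − 0.1219 T_4 = 605.6.
Solving simultaneously: T_3 = 634.9 N, T_4 = 101 N.

T_4 ≈ 101 N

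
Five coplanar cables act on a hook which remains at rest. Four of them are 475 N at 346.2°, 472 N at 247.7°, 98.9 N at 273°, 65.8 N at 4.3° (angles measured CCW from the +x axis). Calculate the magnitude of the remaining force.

Sum the known components: ΣF_x = 353 N, ΣF_y = -643.8 N.
For equilibrium the remaining force must supply (−ΣF_x, −ΣF_y) = (-353, 643.8) N.
Magnitude = √((-353)² + (643.8)²) = 734.2 N; direction = atan2(643.8, -353) = 118.7°.

F ≈ 734 N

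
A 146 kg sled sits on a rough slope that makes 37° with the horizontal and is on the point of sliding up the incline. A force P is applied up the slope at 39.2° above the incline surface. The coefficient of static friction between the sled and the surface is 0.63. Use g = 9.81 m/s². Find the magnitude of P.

P ≈ 1350 N

On the verge of sliding up the incline, friction equals μN and acts down the slope.
Perpendicular: N + P sin 39.2° = W cos 37° = 1144 N.
Along incline: P cos 39.2° = W sin 37° + μN  with W sin 37° = 862 N.
Solving the pair for P and N: P = 1349 N, N = 291.2 N (and f = μN = 183.5 N).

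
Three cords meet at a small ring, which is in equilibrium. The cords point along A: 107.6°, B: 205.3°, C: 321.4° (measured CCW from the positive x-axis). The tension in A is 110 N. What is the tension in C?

T_C ≈ 121 N

Resolve: ΣF_x = 110 cos 107.6° + T_B cos 205.3° + T_C cos 321.4° = 0.
        ΣF_y = 110 sin 107.6° + T_B sin 205.3° + T_C sin 321.4° = 0.
The known terms sum to (-33.26, 104.9) N, so -0.9041 T_B + 0.7815 T_C = 33.26 and -0.4274 T_B − 0.6239 T_C = -104.9.
Solving simultaneously: T_B = 68.14 N, T_C = 121.4 N.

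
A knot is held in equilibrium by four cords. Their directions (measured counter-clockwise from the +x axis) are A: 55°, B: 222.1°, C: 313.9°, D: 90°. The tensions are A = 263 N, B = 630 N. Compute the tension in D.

T_D ≈ 536 N

Resolve: ΣF_x = 263 cos 55° + 630 cos 222.1° + T_C cos 313.9° + T_D cos 90° = 0.
        ΣF_y = 263 sin 55° + 630 sin 222.1° + T_C sin 313.9° + T_D sin 90° = 0.
The known terms sum to (-316.6, -206.9) N, so 0.6934 T_C + 0.0000 T_D = 316.6 and -0.7206 T_C + 1.0000 T_D = 206.9.
Solving simultaneously: T_C = 456.6 N, T_D = 535.9 N.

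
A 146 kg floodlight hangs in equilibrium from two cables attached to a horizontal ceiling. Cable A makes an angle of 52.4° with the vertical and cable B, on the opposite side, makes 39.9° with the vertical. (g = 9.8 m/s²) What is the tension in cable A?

T_A ≈ 919 N

Angles from the horizontal: cable A is 90° − 52.4° = 37.6°, cable B is 90° − 39.9° = 50.1°.
Weight W = 146 × 9.8 = 1431 N acts straight down.
Horizontal: T_A cos 37.6° = T_B cos 50.1°  →  T_B = 1.235 T_A.
Vertical: T_A sin 37.6° + T_B sin 50.1° = 1431.
Substituting the horizontal relation into the vertical equation gives 1.558 T_A = 1431, so T_A = 918.5 N.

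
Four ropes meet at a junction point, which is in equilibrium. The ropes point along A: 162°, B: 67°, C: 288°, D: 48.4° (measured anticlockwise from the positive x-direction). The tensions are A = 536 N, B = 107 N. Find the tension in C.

Resolve: ΣF_x = 536 cos 162° + 107 cos 67° + T_C cos 288° + T_D cos 48.4° = 0.
        ΣF_y = 536 sin 162° + 107 sin 67° + T_C sin 288° + T_D sin 48.4° = 0.
The known terms sum to (-468, 264.1) N, so 0.3090 T_C + 0.6639 T_D = 468 and -0.9511 T_C + 0.7478 T_D = -264.1.
Solving simultaneously: T_C = 609 N, T_D = 421.4 N.

T_C ≈ 609 N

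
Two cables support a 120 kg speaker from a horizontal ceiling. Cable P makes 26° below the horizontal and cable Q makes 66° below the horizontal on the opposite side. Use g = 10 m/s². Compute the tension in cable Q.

Weight W = 120 × 10 = 1200 N acts straight down.
Horizontal: T_P cos 26° = T_Q cos 66°  →  T_P = 0.4525 T_Q.
Vertical: T_P sin 26° + T_Q sin 66° = 1200.
Substituting the horizontal relation into the vertical equation gives 1.112 T_Q = 1200, so T_Q = 1079 N.

T_Q ≈ 1080 N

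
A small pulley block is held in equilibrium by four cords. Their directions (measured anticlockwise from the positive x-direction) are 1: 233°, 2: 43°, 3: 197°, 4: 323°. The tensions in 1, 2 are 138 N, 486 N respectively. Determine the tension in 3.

Resolve: ΣF_x = 138 cos 233° + 486 cos 43° + T_3 cos 197° + T_4 cos 323° = 0.
        ΣF_y = 138 sin 233° + 486 sin 43° + T_3 sin 197° + T_4 sin 323° = 0.
The known terms sum to (272.4, 221.2) N, so -0.9563 T_3 + 0.7986 T_4 = -272.4 and -0.2924 T_3 − 0.6018 T_4 = -221.2.
Solving simultaneously: T_3 = 421 N, T_4 = 163.1 N.

T_3 ≈ 421 N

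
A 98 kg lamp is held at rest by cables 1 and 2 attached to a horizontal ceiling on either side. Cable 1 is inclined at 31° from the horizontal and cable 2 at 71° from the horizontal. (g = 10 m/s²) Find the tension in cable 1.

T_1 ≈ 326 N

Weight W = 98 × 10 = 980 N acts straight down.
Horizontal: T_1 cos 31° = T_2 cos 71°  →  T_2 = 2.633 T_1.
Vertical: T_1 sin 31° + T_2 sin 71° = 980.
Substituting the horizontal relation into the vertical equation gives 3.004 T_1 = 980, so T_1 = 326.2 N.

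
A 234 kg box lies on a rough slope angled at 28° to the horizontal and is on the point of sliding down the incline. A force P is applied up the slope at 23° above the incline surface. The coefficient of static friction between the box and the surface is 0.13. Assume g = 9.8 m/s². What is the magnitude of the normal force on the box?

N ≈ 1660 N

On the verge of sliding down the incline, friction equals μN and acts up the slope.
Perpendicular: N + P sin 23° = W cos 28° = 2025 N.
Along incline: P cos 23° + μN = W sin 28° with W sin 28° = 1077 N.
Solving the pair for P and N: P = 935.2 N, N = 1659 N (and f = μN = 215.7 N).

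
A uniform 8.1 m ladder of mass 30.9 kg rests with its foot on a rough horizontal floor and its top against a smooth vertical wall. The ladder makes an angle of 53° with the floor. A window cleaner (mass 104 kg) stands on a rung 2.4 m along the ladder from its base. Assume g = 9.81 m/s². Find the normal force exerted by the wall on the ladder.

Torques about the foot: N_wall · 8.1 sin 53° = 30.9×9.81×4.05 cos 53° + 104×9.81×2.4 cos 53° → N_wall = 342.01 N.

N_wall ≈ 342 N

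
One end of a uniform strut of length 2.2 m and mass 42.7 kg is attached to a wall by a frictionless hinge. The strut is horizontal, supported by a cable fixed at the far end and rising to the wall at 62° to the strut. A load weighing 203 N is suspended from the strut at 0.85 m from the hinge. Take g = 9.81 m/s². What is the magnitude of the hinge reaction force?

|H| ≈ 367 N

Take torques about the hinge: T sin 62° · 2.2 = 42.7×9.81×1.1 + 203×0.85 = 633.33 N·m.
So T = 633.33 / (0.8829 × 2.2) = 326.04 N.
ΣF_x = 0: H_x = T cos 62° = 153.07 N.
ΣF_y = 0: H_y = (42.7×9.81 + 203) − T sin 62° = 621.89 − 287.88 = 334.01 N.
|H| = √(H_x² + H_y²) = √((153.07)² + (334.01)²) = 367.41 N.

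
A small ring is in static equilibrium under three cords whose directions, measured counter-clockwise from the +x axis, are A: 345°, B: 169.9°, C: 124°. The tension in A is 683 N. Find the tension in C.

T_C ≈ 81.2 N

Resolve: ΣF_x = 683 cos 345° + T_B cos 169.9° + T_C cos 124° = 0.
        ΣF_y = 683 sin 345° + T_B sin 169.9° + T_C sin 124° = 0.
The known terms sum to (659.7, -176.8) N, so -0.9845 T_B − 0.5592 T_C = -659.7 and 0.1754 T_B + 0.8290 T_C = 176.8.
Solving simultaneously: T_B = 624 N, T_C = 81.24 N.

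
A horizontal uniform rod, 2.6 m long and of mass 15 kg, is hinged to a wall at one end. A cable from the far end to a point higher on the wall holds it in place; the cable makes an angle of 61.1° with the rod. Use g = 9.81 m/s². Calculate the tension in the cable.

Take torques about the hinge: T sin 61.1° · 2.6 = 15×9.81×1.3 = 191.3 N·m.
So T = 191.3 / (0.8755 × 2.6) = 84.041 N.

T ≈ 84 N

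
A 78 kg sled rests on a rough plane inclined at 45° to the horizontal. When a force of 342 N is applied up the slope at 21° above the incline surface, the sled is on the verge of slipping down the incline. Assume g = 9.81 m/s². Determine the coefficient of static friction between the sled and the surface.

μ ≈ 0.530

On the verge of sliding down the incline, friction is at its maximum μN and acts up the slope.
Perpendicular to incline: N = W cos 45° − P sin 21° = 541.1 − 122.6 = 418.5 N.
Along incline: P cos 21° + μN = W sin 45° → μ = (W sin 45° − P cos 21°) / N = 0.5299.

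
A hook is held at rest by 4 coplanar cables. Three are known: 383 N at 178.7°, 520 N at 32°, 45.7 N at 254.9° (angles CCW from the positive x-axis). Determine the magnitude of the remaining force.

Sum the known components: ΣF_x = 46.18 N, ΣF_y = 240.1 N.
For equilibrium the remaining force must supply (−ΣF_x, −ΣF_y) = (-46.18, -240.1) N.
Magnitude = √((-46.18)² + (-240.1)²) = 244.5 N; direction = atan2(-240.1, -46.18) = 259.1°.

F ≈ 245 N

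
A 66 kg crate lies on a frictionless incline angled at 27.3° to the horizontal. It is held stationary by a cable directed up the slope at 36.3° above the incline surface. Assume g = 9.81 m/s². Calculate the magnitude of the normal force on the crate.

Take axes along and perpendicular to the incline. Weight components: W sin 27.3° = 297 N down-slope, W cos 27.3° = 575.3 N into the surface.
Along incline: T cos 36.3° = W sin 27.3° → T = 368.5 N.
Perpendicular: N = W cos 27.3° − T sin 36.3° = 357.2 N.

N ≈ 357 N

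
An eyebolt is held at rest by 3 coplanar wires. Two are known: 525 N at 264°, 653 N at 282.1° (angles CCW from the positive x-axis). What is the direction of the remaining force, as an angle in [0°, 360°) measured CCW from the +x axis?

Sum the known components: ΣF_x = 82 N, ΣF_y = -1161 N.
For equilibrium the remaining force must supply (−ΣF_x, −ΣF_y) = (-82, 1161) N.
Magnitude = √((-82)² + (1161)²) = 1164 N; direction = atan2(1161, -82) = 94.0°.

θ ≈ 94°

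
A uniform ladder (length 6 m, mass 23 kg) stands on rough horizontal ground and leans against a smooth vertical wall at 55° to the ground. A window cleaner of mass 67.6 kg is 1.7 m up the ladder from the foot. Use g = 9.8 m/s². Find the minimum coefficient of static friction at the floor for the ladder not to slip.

μ_min ≈ 0.237

ΣF_y = 0: N_floor = 23×9.8 + 67.6×9.8 = 887.88 N.
Torques about the foot: N_wall · 6 sin 55° = 23×9.8×3 cos 55° + 67.6×9.8×1.7 cos 55° → N_wall = 210.34 N.
ΣF_x = 0: f_floor = N_wall = 210.34 N.
μ_min = f_floor / N_floor = 210.34 / 887.88 = 0.2369.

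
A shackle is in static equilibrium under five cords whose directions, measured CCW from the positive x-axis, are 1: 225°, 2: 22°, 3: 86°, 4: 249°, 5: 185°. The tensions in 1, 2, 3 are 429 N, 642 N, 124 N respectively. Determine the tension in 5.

Resolve: ΣF_x = 429 cos 225° + 642 cos 22° + 124 cos 86° + T_4 cos 249° + T_5 cos 185° = 0.
        ΣF_y = 429 sin 225° + 642 sin 22° + 124 sin 86° + T_4 sin 249° + T_5 sin 185° = 0.
The known terms sum to (300.6, 60.85) N, so -0.3584 T_4 − 0.9962 T_5 = -300.6 and -0.9336 T_4 − 0.0872 T_5 = -60.85.
Solving simultaneously: T_4 = 38.30 N, T_5 = 287.9 N.

T_5 ≈ 288 N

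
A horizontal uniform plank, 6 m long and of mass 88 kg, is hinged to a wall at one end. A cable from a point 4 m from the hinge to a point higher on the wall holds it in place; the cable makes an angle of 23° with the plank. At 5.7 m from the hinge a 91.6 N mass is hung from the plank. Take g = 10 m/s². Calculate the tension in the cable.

T ≈ 2020 N

Take torques about the hinge: T sin 23° · 4 = 88×10×3 + 91.6×5.7 = 3162.1 N·m.
So T = 3162.1 / (0.3907 × 4) = 2023.2 N.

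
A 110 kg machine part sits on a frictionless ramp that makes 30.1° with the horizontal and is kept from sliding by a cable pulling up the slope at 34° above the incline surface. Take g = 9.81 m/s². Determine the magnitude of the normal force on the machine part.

Take axes along and perpendicular to the incline. Weight components: W sin 30.1° = 541.2 N down-slope, W cos 30.1° = 933.6 N into the surface.
Along incline: T cos 34° = W sin 30.1° → T = 652.8 N.
Perpendicular: N = W cos 30.1° − T sin 34° = 568.6 N.

N ≈ 569 N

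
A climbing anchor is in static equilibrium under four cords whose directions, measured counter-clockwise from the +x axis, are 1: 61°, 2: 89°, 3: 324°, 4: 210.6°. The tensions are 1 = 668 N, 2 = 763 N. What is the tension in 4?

Resolve: ΣF_x = 668 cos 61° + 763 cos 89° + T_3 cos 324° + T_4 cos 210.6° = 0.
        ΣF_y = 668 sin 61° + 763 sin 89° + T_3 sin 324° + T_4 sin 210.6° = 0.
The known terms sum to (337.2, 1347) N, so 0.8090 T_3 − 0.8607 T_4 = -337.2 and -0.5878 T_3 − 0.5090 T_4 = -1347.
Solving simultaneously: T_3 = 1076 N, T_4 = 1403 N.

T_4 ≈ 1400 N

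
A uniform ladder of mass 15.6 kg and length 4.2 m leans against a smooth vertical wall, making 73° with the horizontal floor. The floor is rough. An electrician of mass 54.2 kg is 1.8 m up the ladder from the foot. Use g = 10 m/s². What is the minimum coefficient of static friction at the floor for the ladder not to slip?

μ_min ≈ 0.136

ΣF_y = 0: N_floor = 15.6×10 + 54.2×10 = 698 N.
Torques about the foot: N_wall · 4.2 sin 73° = 15.6×10×2.1 cos 73° + 54.2×10×1.8 cos 73° → N_wall = 94.864 N.
ΣF_x = 0: f_floor = N_wall = 94.864 N.
μ_min = f_floor / N_floor = 94.864 / 698 = 0.1359.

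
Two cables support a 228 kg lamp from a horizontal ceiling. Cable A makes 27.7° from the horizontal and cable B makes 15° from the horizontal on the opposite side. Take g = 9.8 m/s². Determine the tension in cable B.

Weight W = 228 × 9.8 = 2234 N acts straight down.
Horizontal: T_A cos 27.7° = T_B cos 15°  →  T_A = 1.091 T_B.
Vertical: T_A sin 27.7° + T_B sin 15° = 2234.
Substituting the horizontal relation into the vertical equation gives 0.7659 T_B = 2234, so T_B = 2917 N.

T_B ≈ 2920 N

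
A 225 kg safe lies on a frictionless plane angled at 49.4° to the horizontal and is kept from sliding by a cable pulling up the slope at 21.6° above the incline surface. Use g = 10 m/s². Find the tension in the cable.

Take axes along and perpendicular to the incline. Weight components: W sin 49.4° = 1708 N down-slope, W cos 49.4° = 1464 N into the surface.
Along incline: T cos 21.6° = W sin 49.4° → T = 1837 N.
Perpendicular: N = W cos 49.4° − T sin 21.6° = 787.9 N.

T ≈ 1840 N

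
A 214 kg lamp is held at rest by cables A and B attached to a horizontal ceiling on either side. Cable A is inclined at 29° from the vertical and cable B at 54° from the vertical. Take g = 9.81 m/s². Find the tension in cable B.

T_B ≈ 1030 N

Angles from the horizontal: cable A is 90° − 29° = 61°, cable B is 90° − 54° = 36°.
Weight W = 214 × 9.81 = 2099 N acts straight down.
Horizontal: T_A cos 61° = T_B cos 36°  →  T_A = 1.669 T_B.
Vertical: T_A sin 61° + T_B sin 36° = 2099.
Substituting the horizontal relation into the vertical equation gives 2.047 T_B = 2099, so T_B = 1025 N.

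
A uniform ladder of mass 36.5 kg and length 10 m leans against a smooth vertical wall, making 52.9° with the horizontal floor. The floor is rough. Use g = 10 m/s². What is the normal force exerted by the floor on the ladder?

N_floor ≈ 365 N

ΣF_y = 0: N_floor = 36.5×10 = 365 N.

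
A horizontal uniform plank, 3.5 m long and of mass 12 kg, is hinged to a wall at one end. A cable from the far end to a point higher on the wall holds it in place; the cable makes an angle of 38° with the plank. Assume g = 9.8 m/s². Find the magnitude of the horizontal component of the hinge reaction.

H_x ≈ 75.3 N

Take torques about the hinge: T sin 38° · 3.5 = 12×9.8×1.75 = 205.8 N·m.
So T = 205.8 / (0.6157 × 3.5) = 95.507 N.
ΣF_x = 0: H_x = T cos 38° = 75.261 N.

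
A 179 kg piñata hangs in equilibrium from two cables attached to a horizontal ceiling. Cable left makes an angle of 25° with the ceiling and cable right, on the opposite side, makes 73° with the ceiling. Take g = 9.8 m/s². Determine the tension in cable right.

T_right ≈ 1610 N

Weight W = 179 × 9.8 = 1754 N acts straight down.
Horizontal: T_left cos 25° = T_right cos 73°  →  T_left = 0.3226 T_right.
Vertical: T_left sin 25° + T_right sin 73° = 1754.
Substituting the horizontal relation into the vertical equation gives 1.093 T_right = 1754, so T_right = 1605 N.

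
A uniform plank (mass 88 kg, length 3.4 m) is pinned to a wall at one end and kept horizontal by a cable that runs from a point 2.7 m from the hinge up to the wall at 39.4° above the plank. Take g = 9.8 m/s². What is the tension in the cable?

Take torques about the hinge: T sin 39.4° · 2.7 = 88×9.8×1.7 = 1466.1 N·m.
So T = 1466.1 / (0.6347 × 2.7) = 855.47 N.

T ≈ 855 N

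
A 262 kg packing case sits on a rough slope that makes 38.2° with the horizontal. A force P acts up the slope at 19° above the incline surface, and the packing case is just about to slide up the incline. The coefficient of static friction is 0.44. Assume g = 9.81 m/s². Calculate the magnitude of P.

P ≈ 2280 N

On the verge of sliding up the incline, friction equals μN and acts down the slope.
Perpendicular: N + P sin 19° = W cos 38.2° = 2020 N.
Along incline: P cos 19° = W sin 38.2° + μN  with W sin 38.2° = 1589 N.
Solving the pair for P and N: P = 2276 N, N = 1279 N (and f = μN = 562.7 N).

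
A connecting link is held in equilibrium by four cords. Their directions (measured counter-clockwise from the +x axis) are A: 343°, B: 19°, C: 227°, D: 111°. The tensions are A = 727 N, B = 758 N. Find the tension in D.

T_D ≈ 1120 N

Resolve: ΣF_x = 727 cos 343° + 758 cos 19° + T_C cos 227° + T_D cos 111° = 0.
        ΣF_y = 727 sin 343° + 758 sin 19° + T_C sin 227° + T_D sin 111° = 0.
The known terms sum to (1412, 34.23) N, so -0.6820 T_C − 0.3584 T_D = -1412 and -0.7314 T_C + 0.9336 T_D = -34.23.
Solving simultaneously: T_C = 1480 N, T_D = 1123 N.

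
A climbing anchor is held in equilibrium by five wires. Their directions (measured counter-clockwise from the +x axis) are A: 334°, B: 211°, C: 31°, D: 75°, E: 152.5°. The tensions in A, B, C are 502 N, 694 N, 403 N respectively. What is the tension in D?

T_D ≈ 241 N

Resolve: ΣF_x = 502 cos 334° + 694 cos 211° + 403 cos 31° + T_D cos 75° + T_E cos 152.5° = 0.
        ΣF_y = 502 sin 334° + 694 sin 211° + 403 sin 31° + T_D sin 75° + T_E sin 152.5° = 0.
The known terms sum to (201.8, -369.9) N, so 0.2588 T_D − 0.8870 T_E = -201.8 and 0.9659 T_D + 0.4617 T_E = 369.9.
Solving simultaneously: T_D = 240.7 N, T_E = 297.7 N.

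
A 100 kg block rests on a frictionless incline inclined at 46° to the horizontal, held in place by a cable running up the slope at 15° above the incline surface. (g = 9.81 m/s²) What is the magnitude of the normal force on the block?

Take axes along and perpendicular to the incline. Weight components: W sin 46° = 705.7 N down-slope, W cos 46° = 681.5 N into the surface.
Along incline: T cos 15° = W sin 46° → T = 730.6 N.
Perpendicular: N = W cos 46° − T sin 15° = 492.4 N.

N ≈ 492 N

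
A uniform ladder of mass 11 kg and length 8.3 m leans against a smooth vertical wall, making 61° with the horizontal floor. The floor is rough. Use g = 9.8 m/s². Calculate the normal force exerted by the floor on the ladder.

ΣF_y = 0: N_floor = 11×9.8 = 107.8 N.

N_floor ≈ 108 N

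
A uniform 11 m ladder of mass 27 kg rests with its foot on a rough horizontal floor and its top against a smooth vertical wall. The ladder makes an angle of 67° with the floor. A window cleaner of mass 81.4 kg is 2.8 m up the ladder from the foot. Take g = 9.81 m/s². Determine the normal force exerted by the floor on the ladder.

ΣF_y = 0: N_floor = 27×9.81 + 81.4×9.81 = 1063.4 N.

N_floor ≈ 1060 N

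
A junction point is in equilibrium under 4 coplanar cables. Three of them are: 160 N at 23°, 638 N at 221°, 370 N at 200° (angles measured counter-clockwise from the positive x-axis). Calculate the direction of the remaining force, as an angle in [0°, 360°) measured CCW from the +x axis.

Sum the known components: ΣF_x = -681.9 N, ΣF_y = -482.6 N.
For equilibrium the remaining force must supply (−ΣF_x, −ΣF_y) = (681.9, 482.6) N.
Magnitude = √((681.9)² + (482.6)²) = 835.4 N; direction = atan2(482.6, 681.9) = 35.3°.

θ ≈ 35.3°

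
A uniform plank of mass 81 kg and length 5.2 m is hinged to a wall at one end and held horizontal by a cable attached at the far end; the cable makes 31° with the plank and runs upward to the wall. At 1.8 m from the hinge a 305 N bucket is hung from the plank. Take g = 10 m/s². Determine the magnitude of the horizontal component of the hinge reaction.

H_x ≈ 850 N

Take torques about the hinge: T sin 31° · 5.2 = 81×10×2.6 + 305×1.8 = 2655 N·m.
So T = 2655 / (0.5150 × 5.2) = 991.34 N.
ΣF_x = 0: H_x = T cos 31° = 849.74 N.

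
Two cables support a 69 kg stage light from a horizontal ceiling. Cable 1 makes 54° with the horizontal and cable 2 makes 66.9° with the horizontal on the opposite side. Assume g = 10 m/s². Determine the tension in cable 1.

Weight W = 69 × 10 = 690 N acts straight down.
Horizontal: T_1 cos 54° = T_2 cos 66.9°  →  T_2 = 1.498 T_1.
Vertical: T_1 sin 54° + T_2 sin 66.9° = 690.
Substituting the horizontal relation into the vertical equation gives 2.187 T_1 = 690, so T_1 = 315.5 N.

T_1 ≈ 315 N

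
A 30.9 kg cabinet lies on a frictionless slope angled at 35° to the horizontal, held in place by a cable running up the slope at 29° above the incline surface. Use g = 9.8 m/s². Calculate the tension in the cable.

T ≈ 199 N

Take axes along and perpendicular to the incline. Weight components: W sin 35° = 173.7 N down-slope, W cos 35° = 248.1 N into the surface.
Along incline: T cos 29° = W sin 35° → T = 198.6 N.
Perpendicular: N = W cos 35° − T sin 29° = 151.8 N.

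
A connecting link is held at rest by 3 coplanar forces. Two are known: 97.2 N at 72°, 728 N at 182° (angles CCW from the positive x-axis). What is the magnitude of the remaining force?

Sum the known components: ΣF_x = -697.5 N, ΣF_y = 67.04 N.
For equilibrium the remaining force must supply (−ΣF_x, −ΣF_y) = (697.5, -67.04) N.
Magnitude = √((697.5)² + (-67.04)²) = 700.7 N; direction = atan2(-67.04, 697.5) = 354.5°.

F ≈ 701 N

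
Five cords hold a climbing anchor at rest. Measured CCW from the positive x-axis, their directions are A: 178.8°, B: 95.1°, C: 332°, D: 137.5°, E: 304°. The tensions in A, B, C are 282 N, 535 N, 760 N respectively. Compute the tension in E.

Resolve: ΣF_x = 282 cos 178.8° + 535 cos 95.1° + 760 cos 332° + T_D cos 137.5° + T_E cos 304° = 0.
        ΣF_y = 282 sin 178.8° + 535 sin 95.1° + 760 sin 332° + T_D sin 137.5° + T_E sin 304° = 0.
The known terms sum to (341.5, 182) N, so -0.7373 T_D + 0.5592 T_E = -341.5 and 0.6756 T_D − 0.8290 T_E = -182.
Solving simultaneously: T_D = 1649 N, T_E = 1563 N.

T_E ≈ 1560 N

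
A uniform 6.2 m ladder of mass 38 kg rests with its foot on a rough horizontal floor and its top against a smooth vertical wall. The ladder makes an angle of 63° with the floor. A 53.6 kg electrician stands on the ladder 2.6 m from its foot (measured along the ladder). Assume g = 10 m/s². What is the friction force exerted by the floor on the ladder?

f ≈ 211 N

Torques about the foot: N_wall · 6.2 sin 63° = 38×10×3.1 cos 63° + 53.6×10×2.6 cos 63° → N_wall = 211.34 N.
ΣF_x = 0: f_floor = N_wall = 211.34 N.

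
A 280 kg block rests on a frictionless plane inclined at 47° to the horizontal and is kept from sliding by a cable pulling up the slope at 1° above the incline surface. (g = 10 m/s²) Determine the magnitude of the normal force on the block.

Take axes along and perpendicular to the incline. Weight components: W sin 47° = 2048 N down-slope, W cos 47° = 1910 N into the surface.
Along incline: T cos 1° = W sin 47° → T = 2048 N.
Perpendicular: N = W cos 47° − T sin 1° = 1874 N.

N ≈ 1870 N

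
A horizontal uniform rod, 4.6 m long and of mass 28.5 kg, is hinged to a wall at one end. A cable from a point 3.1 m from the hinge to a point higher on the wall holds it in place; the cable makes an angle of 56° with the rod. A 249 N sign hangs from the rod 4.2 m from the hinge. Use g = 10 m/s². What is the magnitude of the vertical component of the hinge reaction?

|H_y| ≈ 14.8 N

Take torques about the hinge: T sin 56° · 3.1 = 28.5×10×2.3 + 249×4.2 = 1701.3 N·m.
So T = 1701.3 / (0.8290 × 3.1) = 661.98 N.
ΣF_y = 0: H_y = (28.5×10 + 249) − T sin 56° = 534 − 548.81 = -14.806 N.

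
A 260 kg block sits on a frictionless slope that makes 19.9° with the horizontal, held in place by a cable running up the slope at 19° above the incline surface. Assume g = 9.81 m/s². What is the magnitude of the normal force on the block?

Take axes along and perpendicular to the incline. Weight components: W sin 19.9° = 868.2 N down-slope, W cos 19.9° = 2398 N into the surface.
Along incline: T cos 19° = W sin 19.9° → T = 918.2 N.
Perpendicular: N = W cos 19.9° − T sin 19° = 2099 N.

N ≈ 2100 N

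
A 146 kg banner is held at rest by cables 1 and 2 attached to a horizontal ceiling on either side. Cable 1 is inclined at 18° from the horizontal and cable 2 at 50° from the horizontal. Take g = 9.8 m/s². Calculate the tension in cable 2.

Weight W = 146 × 9.8 = 1431 N acts straight down.
Horizontal: T_1 cos 18° = T_2 cos 50°  →  T_1 = 0.6759 T_2.
Vertical: T_1 sin 18° + T_2 sin 50° = 1431.
Substituting the horizontal relation into the vertical equation gives 0.9749 T_2 = 1431, so T_2 = 1468 N.

T_2 ≈ 1470 N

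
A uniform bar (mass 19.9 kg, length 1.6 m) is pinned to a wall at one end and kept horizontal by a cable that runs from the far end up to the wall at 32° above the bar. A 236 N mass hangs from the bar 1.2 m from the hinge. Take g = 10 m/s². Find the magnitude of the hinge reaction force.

|H| ≈ 470 N

Take torques about the hinge: T sin 32° · 1.6 = 19.9×10×0.8 + 236×1.2 = 442.4 N·m.
So T = 442.4 / (0.5299 × 1.6) = 521.78 N.
ΣF_x = 0: H_x = T cos 32° = 442.49 N.
ΣF_y = 0: H_y = (19.9×10 + 236) − T sin 32° = 435 − 276.5 = 158.5 N.
|H| = √(H_x² + H_y²) = √((442.49)² + (158.5)²) = 470.02 N.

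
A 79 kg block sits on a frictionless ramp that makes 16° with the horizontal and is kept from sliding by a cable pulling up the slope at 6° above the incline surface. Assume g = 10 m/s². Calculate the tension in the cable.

T ≈ 219 N

Take axes along and perpendicular to the incline. Weight components: W sin 16° = 217.8 N down-slope, W cos 16° = 759.4 N into the surface.
Along incline: T cos 6° = W sin 16° → T = 219 N.
Perpendicular: N = W cos 16° − T sin 6° = 736.5 N.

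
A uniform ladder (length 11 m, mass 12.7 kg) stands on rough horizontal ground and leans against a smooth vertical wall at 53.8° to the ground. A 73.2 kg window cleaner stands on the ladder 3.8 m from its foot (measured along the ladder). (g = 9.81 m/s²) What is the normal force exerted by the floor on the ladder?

N_floor ≈ 843 N

ΣF_y = 0: N_floor = 12.7×9.81 + 73.2×9.81 = 842.68 N.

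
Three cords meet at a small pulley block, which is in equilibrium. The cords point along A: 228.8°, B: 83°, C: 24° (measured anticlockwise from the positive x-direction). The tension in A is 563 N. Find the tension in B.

T_B ≈ 276 N

Resolve: ΣF_x = 563 cos 228.8° + T_B cos 83° + T_C cos 24° = 0.
        ΣF_y = 563 sin 228.8° + T_B sin 83° + T_C sin 24° = 0.
The known terms sum to (-370.8, -423.6) N, so 0.1219 T_B + 0.9135 T_C = 370.8 and 0.9925 T_B + 0.4067 T_C = 423.6.
Solving simultaneously: T_B = 275.5 N, T_C = 369.2 N.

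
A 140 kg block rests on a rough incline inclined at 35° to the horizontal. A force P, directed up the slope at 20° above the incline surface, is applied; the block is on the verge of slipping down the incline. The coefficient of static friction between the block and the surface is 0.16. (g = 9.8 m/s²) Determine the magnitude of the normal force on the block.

On the verge of sliding down the incline, friction equals μN and acts up the slope.
Perpendicular: N + P sin 20° = W cos 35° = 1124 N.
Along incline: P cos 20° + μN = W sin 35° with W sin 35° = 786.9 N.
Solving the pair for P and N: P = 686 N, N = 889.2 N (and f = μN = 142.3 N).

N ≈ 889 N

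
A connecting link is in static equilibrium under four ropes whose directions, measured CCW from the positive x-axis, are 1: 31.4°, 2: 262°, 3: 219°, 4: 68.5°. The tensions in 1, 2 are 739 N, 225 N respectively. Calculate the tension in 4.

T_4 ≈ 510 N

Resolve: ΣF_x = 739 cos 31.4° + 225 cos 262° + T_3 cos 219° + T_4 cos 68.5° = 0.
        ΣF_y = 739 sin 31.4° + 225 sin 262° + T_3 sin 219° + T_4 sin 68.5° = 0.
The known terms sum to (599.5, 162.2) N, so -0.7771 T_3 + 0.3665 T_4 = -599.5 and -0.6293 T_3 + 0.9304 T_4 = -162.2.
Solving simultaneously: T_3 = 1012 N, T_4 = 510.1 N.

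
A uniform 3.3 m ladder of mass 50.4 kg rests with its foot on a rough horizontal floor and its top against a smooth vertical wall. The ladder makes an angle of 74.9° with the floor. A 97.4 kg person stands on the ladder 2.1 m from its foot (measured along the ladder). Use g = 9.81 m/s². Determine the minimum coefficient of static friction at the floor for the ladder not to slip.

μ_min ≈ 0.159

ΣF_y = 0: N_floor = 50.4×9.81 + 97.4×9.81 = 1449.9 N.
Torques about the foot: N_wall · 3.3 sin 74.9° = 50.4×9.81×1.65 cos 74.9° + 97.4×9.81×2.1 cos 74.9° → N_wall = 230.77 N.
ΣF_x = 0: f_floor = N_wall = 230.77 N.
μ_min = f_floor / N_floor = 230.77 / 1449.9 = 0.1592.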